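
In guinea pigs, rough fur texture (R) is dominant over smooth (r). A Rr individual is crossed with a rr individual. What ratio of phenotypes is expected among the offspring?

Punnett square for Rr × rr:
Offspring genotypes: 2 Rr, 2 rr
rough: 2, smooth: 2
Ratio: 1:1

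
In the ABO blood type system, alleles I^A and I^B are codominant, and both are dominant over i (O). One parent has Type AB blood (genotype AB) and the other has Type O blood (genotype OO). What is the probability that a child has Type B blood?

Cross: AB × OO
Possible offspring genotypes: 2 AO, 2 BO
Blood type counts: 2 Type A, 2 Type B
Probability of Type B: 2/4 = 1/2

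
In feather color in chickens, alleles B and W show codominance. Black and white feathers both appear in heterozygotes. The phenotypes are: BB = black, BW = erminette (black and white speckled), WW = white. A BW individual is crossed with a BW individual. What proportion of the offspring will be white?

Punnett square for BW × BW:
Offspring genotypes: 1 BB, 2 BW, 1 WW
Phenotype counts: 1 black, 2 erminette (black and white speckled), 1 white
white: 1 out of 4
Probability: 1/4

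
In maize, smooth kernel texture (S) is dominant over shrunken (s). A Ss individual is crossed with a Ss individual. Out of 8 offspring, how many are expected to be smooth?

Punnett square for Ss × Ss:
Offspring genotypes: 1 SS, 2 Ss, 1 ss
smooth: 3, shrunken: 1
smooth: 3 out of 4 → fraction 3/4
Expected count = 3/4 × 8 = 6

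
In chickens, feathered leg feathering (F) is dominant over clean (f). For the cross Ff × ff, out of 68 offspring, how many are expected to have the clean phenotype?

Punnett square for Ff × ff:
Offspring genotypes: 2 Ff, 2 ff
Total offspring: 4
Count with target: 2
Probability: 2/4 = 1/2
Expected count = 1/2 × 68 = 34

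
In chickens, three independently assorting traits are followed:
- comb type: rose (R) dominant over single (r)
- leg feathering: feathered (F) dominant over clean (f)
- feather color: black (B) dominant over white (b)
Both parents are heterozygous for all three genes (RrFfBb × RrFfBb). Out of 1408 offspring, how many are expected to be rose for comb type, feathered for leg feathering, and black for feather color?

Trihybrid cross: RrFfBb × RrFfBb
Each trait segregates independently with a 3:1 phenotypic ratio, so each gene contributes 3/4 (dominant) or 1/4 (recessive).
Target: rose (comb type), feathered (leg feathering), black (feather color)
Probability = product of independent per-trait probabilities
= 3/4 × 3/4 × 3/4 = 27/64
Expected count = 27/64 × 1408 = 594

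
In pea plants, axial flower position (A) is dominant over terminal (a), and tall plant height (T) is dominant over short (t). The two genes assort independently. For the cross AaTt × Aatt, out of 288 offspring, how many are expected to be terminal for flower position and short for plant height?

Dihybrid cross AaTt × Aatt — consider each gene separately:
flower position: Aa × Aa → 1 AA, 2 Aa, 1 aa → 3 A_ : 1 aa (out of 4)
plant height: Tt × tt → 2 Tt, 2 tt → 2 T_ : 2 tt (out of 4)
Looking for: terminal (aa) and short (tt)
P(terminal) = 1/4, P(short) = 2/4
P(both) = 1/4 × 2/4 = 2/16 = 1/8
Expected count = 1/8 × 288 = 36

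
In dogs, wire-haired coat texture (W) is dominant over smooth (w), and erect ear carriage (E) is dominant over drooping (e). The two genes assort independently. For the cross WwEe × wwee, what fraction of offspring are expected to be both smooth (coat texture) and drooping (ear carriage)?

Dihybrid cross WwEe × wwee — consider each gene separately:
coat texture: Ww × ww → 2 Ww, 2 ww → 2 W_ : 2 ww (out of 4)
ear carriage: Ee × ee → 2 Ee, 2 ee → 2 E_ : 2 ee (out of 4)
Looking for: smooth (ww) and drooping (ee)
P(smooth) = 2/4, P(drooping) = 2/4
P(both) = 2/4 × 2/4 = 4/16 = 1/4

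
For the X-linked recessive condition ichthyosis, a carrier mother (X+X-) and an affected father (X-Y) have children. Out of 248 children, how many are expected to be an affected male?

Cross: X+X- × X-Y
Offspring: 1 X+X-, 1 X+Y, 1 X-X-, 1 X-Y
Probability of an affected male: 1/4
Expected count = 1/4 × 248 = 62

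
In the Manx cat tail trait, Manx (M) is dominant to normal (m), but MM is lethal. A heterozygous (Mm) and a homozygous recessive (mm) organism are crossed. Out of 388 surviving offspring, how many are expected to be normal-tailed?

Cross: Mm × mm
Punnett square offspring (before lethality): 2 Mm, 2 mm
No MM offspring are produced in this cross.
normal-tailed: 2 out of 4 → fraction 1/2
Expected count = 1/2 × 388 = 194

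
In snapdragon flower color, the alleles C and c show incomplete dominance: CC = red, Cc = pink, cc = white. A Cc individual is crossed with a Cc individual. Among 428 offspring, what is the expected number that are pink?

Punnett square for Cc × Cc:
Offspring genotypes: 1 CC, 2 Cc, 1 cc
Phenotype counts: 1 red, 2 pink, 1 white
pink: 2 out of 4 → fraction 1/2
Expected count = 1/2 × 428 = 214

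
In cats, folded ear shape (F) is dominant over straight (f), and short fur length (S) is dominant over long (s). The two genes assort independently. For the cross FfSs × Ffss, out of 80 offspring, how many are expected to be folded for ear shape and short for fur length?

Dihybrid cross FfSs × Ffss — consider each gene separately:
ear shape: Ff × Ff → 1 FF, 2 Ff, 1 ff → 3 F_ : 1 ff (out of 4)
fur length: Ss × ss → 2 Ss, 2 ss → 2 S_ : 2 ss (out of 4)
Looking for: folded (F_) and short (S_)
P(folded) = 3/4, P(short) = 2/4
P(both) = 3/4 × 2/4 = 6/16 = 3/8
Expected count = 3/8 × 80 = 30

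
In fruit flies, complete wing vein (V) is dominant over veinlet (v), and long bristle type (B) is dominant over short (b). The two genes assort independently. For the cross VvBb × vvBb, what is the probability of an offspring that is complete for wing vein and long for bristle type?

Dihybrid cross VvBb × vvBb — consider each gene separately:
wing vein: Vv × vv → 2 Vv, 2 vv → 2 V_ : 2 vv (out of 4)
bristle type: Bb × Bb → 1 BB, 2 Bb, 1 bb → 3 B_ : 1 bb (out of 4)
Looking for: complete (V_) and long (B_)
P(complete) = 2/4, P(long) = 3/4
P(both) = 2/4 × 3/4 = 6/16 = 3/8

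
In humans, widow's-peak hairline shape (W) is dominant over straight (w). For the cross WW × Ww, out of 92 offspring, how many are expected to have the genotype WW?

Punnett square for WW × Ww:
Offspring genotypes: 2 WW, 2 Ww
Total offspring: 4
Count with target: 2
Probability: 2/4 = 1/2
Expected count = 1/2 × 92 = 46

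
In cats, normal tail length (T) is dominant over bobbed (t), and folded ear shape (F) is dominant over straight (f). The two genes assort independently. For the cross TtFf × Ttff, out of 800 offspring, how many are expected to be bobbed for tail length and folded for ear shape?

Dihybrid cross TtFf × Ttff — consider each gene separately:
tail length: Tt × Tt → 1 TT, 2 Tt, 1 tt → 3 T_ : 1 tt (out of 4)
ear shape: Ff × ff → 2 Ff, 2 ff → 2 F_ : 2 ff (out of 4)
Looking for: bobbed (tt) and folded (F_)
P(bobbed) = 1/4, P(folded) = 2/4
P(both) = 1/4 × 2/4 = 2/16 = 1/8
Expected count = 1/8 × 800 = 100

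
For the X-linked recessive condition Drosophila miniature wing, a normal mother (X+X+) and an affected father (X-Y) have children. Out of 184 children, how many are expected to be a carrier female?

Cross: X+X+ × X-Y
Offspring: 2 X+X-, 2 X+Y
Probability of a carrier female: 2/4 = 1/2
Expected count = 1/2 × 184 = 92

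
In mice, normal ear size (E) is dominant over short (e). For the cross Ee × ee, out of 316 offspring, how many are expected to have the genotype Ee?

Punnett square for Ee × ee:
Offspring genotypes: 2 Ee, 2 ee
Total offspring: 4
Count with target: 2
Probability: 2/4 = 1/2
Expected count = 1/2 × 316 = 158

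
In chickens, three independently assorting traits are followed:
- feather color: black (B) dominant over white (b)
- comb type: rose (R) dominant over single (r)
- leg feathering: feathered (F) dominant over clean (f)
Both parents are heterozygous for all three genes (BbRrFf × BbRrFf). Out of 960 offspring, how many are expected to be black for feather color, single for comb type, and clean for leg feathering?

Trihybrid cross: BbRrFf × BbRrFf
Each trait segregates independently with a 3:1 phenotypic ratio, so each gene contributes 3/4 (dominant) or 1/4 (recessive).
Target: black (feather color), single (comb type), clean (leg feathering)
Probability = product of independent per-trait probabilities
= 3/4 × 1/4 × 1/4 = 3/64
Expected count = 3/64 × 960 = 45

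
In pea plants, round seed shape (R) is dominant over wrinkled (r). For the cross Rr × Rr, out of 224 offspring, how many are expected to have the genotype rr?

Punnett square for Rr × Rr:
Offspring genotypes: 1 RR, 2 Rr, 1 rr
Total offspring: 4
Count with target: 1
Probability: 1/4
Expected count = 1/4 × 224 = 56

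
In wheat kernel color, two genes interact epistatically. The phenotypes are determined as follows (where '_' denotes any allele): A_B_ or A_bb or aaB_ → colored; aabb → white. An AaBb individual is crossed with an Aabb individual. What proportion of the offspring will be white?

Cross: AaBb × Aabb — consider each gene separately:
A gene: Aa × Aa → 1 AA, 2 Aa, 1 aa → 3 A_ : 1 aa (out of 4)
B gene: Bb × bb → 2 Bb, 2 bb → 2 B_ : 2 bb (out of 4)
Genotype classes (out of 4 × 4 = 16): A_B_ = 3×2 = 6; A_bb = 3×2 = 6; aaB_ = 1×2 = 2; aabb = 1×2 = 2
Apply the phenotype rules: A_B_ (6) + A_bb (6) + aaB_ (2) → colored; aabb (2) → white
Phenotype counts (out of 16): 14 colored, 2 white
white: 2 out of 16
Probability: 2/16 = 1/8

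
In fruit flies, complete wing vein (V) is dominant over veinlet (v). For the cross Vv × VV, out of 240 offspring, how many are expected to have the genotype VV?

Punnett square for Vv × VV:
Offspring genotypes: 2 VV, 2 Vv
Total offspring: 4
Count with target: 2
Probability: 2/4 = 1/2
Expected count = 1/2 × 240 = 120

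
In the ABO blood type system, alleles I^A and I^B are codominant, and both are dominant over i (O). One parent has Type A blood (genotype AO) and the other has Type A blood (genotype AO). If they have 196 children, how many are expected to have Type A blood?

Cross: AO × AO
Possible offspring genotypes: 1 AA, 2 AO, 1 OO
Blood type counts: 3 Type A, 1 Type O
Probability of Type A: 3/4
Expected count = 3/4 × 196 = 147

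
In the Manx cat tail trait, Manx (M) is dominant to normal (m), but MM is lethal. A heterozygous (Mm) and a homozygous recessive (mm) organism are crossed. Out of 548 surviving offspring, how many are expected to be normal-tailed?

Cross: Mm × mm
Punnett square offspring (before lethality): 2 Mm, 2 mm
No MM offspring are produced in this cross.
normal-tailed: 2 out of 4 → fraction 1/2
Expected count = 1/2 × 548 = 274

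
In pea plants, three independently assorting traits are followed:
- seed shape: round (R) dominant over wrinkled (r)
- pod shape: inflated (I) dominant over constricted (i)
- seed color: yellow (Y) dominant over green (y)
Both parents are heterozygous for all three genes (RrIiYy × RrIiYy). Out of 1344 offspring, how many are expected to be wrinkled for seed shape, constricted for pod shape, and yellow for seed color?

Trihybrid cross: RrIiYy × RrIiYy
Each trait segregates independently with a 3:1 phenotypic ratio, so each gene contributes 3/4 (dominant) or 1/4 (recessive).
Target: wrinkled (seed shape), constricted (pod shape), yellow (seed color)
Probability = product of independent per-trait probabilities
= 1/4 × 1/4 × 3/4 = 3/64
Expected count = 3/64 × 1344 = 63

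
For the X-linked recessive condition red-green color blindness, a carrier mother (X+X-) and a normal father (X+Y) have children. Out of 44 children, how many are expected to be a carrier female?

Cross: X+X- × X+Y
Offspring: 1 X+X+, 1 X+Y, 1 X+X-, 1 X-Y
Probability of a carrier female: 1/4
Expected count = 1/4 × 44 = 11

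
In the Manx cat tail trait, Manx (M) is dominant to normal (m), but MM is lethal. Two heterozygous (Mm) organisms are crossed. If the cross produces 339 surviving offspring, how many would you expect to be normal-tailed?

Cross: Mm × Mm
Punnett square offspring (before lethality): 1 MM, 2 Mm, 1 mm
The MM genotype is lethal (embryos die); surviving offspring: 2 Mm, 1 mm
normal-tailed: 1 out of 3 → fraction 1/3
Expected count = 1/3 × 339 = 113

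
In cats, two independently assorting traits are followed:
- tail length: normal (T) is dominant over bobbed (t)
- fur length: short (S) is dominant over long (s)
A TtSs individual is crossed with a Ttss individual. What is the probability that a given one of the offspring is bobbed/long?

Dihybrid cross TtSs × Ttss — consider each gene separately:
tail length: Tt × Tt → 1 TT, 2 Tt, 1 tt → 3 T_ : 1 tt (out of 4)
fur length: Ss × ss → 2 Ss, 2 ss → 2 S_ : 2 ss (out of 4)
Combine (counts out of 4 × 4 = 16): normal/short (T_S_) = 3×2 = 6; normal/long (T_ss) = 3×2 = 6; bobbed/short (ttS_) = 1×2 = 2; bobbed/long (ttss) = 1×2 = 2
Phenotype counts (out of 16): 6 normal/short, 6 normal/long, 2 bobbed/short, 2 bobbed/long
bobbed/long: 2 out of 16
Probability: 2/16 = 1/8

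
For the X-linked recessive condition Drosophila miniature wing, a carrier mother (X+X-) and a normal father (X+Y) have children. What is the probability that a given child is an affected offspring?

Cross: X+X- × X+Y
Offspring: 1 X+X+, 1 X+Y, 1 X+X-, 1 X-Y
Probability of an affected offspring: 1/4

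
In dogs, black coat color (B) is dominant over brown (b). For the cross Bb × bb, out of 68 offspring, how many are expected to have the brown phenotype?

Punnett square for Bb × bb:
Offspring genotypes: 2 Bb, 2 bb
Total offspring: 4
Count with target: 2
Probability: 2/4 = 1/2
Expected count = 1/2 × 68 = 34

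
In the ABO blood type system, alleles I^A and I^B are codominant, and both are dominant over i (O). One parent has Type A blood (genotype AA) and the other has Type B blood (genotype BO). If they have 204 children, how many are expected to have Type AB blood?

Cross: AA × BO
Possible offspring genotypes: 2 AB, 2 AO
Blood type counts: 2 Type AB, 2 Type A
Probability of Type AB: 2/4 = 1/2
Expected count = 1/2 × 204 = 102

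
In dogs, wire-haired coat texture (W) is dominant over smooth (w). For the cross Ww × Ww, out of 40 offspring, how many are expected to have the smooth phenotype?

Punnett square for Ww × Ww:
Offspring genotypes: 1 WW, 2 Ww, 1 ww
Total offspring: 4
Count with target: 1
Probability: 1/4
Expected count = 1/4 × 40 = 10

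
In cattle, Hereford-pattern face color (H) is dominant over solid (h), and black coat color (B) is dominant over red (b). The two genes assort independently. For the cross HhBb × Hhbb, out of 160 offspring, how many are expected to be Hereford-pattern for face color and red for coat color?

Dihybrid cross HhBb × Hhbb — consider each gene separately:
face color: Hh × Hh → 1 HH, 2 Hh, 1 hh → 3 H_ : 1 hh (out of 4)
coat color: Bb × bb → 2 Bb, 2 bb → 2 B_ : 2 bb (out of 4)
Looking for: Hereford-pattern (H_) and red (bb)
P(Hereford-pattern) = 3/4, P(red) = 2/4
P(both) = 3/4 × 2/4 = 6/16 = 3/8
Expected count = 3/8 × 160 = 60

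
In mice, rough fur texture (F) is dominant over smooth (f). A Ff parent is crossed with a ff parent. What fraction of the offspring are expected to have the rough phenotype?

Punnett square for Ff × ff:
Offspring genotypes: 2 Ff, 2 ff
Total offspring: 4
Count with target: 2
Probability: 2/4 = 1/2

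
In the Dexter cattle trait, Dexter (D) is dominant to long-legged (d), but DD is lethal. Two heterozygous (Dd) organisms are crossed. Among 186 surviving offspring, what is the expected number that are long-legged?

Cross: Dd × Dd
Punnett square offspring (before lethality): 1 DD, 2 Dd, 1 dd
The DD genotype is lethal (embryos die); surviving offspring: 2 Dd, 1 dd
long-legged: 1 out of 3 → fraction 1/3
Expected count = 1/3 × 186 = 62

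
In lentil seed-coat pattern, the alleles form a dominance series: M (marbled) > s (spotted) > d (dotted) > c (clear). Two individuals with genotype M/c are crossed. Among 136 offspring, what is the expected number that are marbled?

Cross: M/c × M/c
Allele dominance: M > s > d > c
Offspring genotypes: 1 M/M, 2 M/c, 1 c/c
Phenotype counts: 3 marbled, 1 clear
marbled: 3 out of 4 → fraction 3/4
Expected count = 3/4 × 136 = 102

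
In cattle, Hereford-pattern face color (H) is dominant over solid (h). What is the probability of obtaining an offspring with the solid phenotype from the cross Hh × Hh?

Punnett square for Hh × Hh:
Offspring genotypes: 1 HH, 2 Hh, 1 hh
Total offspring: 4
Count with target: 1
Probability: 1/4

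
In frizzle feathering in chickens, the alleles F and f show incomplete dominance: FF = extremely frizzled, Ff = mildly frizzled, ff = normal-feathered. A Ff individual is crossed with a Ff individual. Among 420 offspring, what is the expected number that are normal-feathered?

Punnett square for Ff × Ff:
Offspring genotypes: 1 FF, 2 Ff, 1 ff
Phenotype counts: 1 extremely frizzled, 2 mildly frizzled, 1 normal-feathered
normal-feathered: 1 out of 4 → fraction 1/4
Expected count = 1/4 × 420 = 105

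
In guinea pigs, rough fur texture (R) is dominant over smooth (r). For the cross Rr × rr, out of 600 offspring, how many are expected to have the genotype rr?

Punnett square for Rr × rr:
Offspring genotypes: 2 Rr, 2 rr
Total offspring: 4
Count with target: 2
Probability: 2/4 = 1/2
Expected count = 1/2 × 600 = 300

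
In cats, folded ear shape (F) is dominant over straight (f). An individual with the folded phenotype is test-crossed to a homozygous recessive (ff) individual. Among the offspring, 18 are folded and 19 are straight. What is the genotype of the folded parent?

Test cross: ? × ff
Offspring: 18 folded, 19 straight — approximately 1:1.
A 1:1 ratio in a test cross indicates the unknown parent is heterozygous (Ff).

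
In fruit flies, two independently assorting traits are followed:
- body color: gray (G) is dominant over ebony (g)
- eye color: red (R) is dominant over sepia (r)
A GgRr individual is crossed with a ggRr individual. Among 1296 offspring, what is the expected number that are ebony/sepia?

Dihybrid cross GgRr × ggRr — consider each gene separately:
body color: Gg × gg → 2 Gg, 2 gg → 2 G_ : 2 gg (out of 4)
eye color: Rr × Rr → 1 RR, 2 Rr, 1 rr → 3 R_ : 1 rr (out of 4)
Combine (counts out of 4 × 4 = 16): gray/red (G_R_) = 2×3 = 6; gray/sepia (G_rr) = 2×1 = 2; ebony/red (ggR_) = 2×3 = 6; ebony/sepia (ggrr) = 2×1 = 2
Phenotype counts (out of 16): 6 gray/red, 2 gray/sepia, 6 ebony/red, 2 ebony/sepia
ebony/sepia: 2 out of 16 → fraction 1/8
Expected count = 1/8 × 1296 = 162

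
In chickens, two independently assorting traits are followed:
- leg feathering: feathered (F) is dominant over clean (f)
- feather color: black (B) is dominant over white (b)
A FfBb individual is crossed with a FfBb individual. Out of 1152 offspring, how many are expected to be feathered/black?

Dihybrid cross FfBb × FfBb — consider each gene separately:
leg feathering: Ff × Ff → 1 FF, 2 Ff, 1 ff → 3 F_ : 1 ff (out of 4)
feather color: Bb × Bb → 1 BB, 2 Bb, 1 bb → 3 B_ : 1 bb (out of 4)
Combine (counts out of 4 × 4 = 16): feathered/black (F_B_) = 3×3 = 9; feathered/white (F_bb) = 3×1 = 3; clean/black (ffB_) = 1×3 = 3; clean/white (ffbb) = 1×1 = 1
Phenotype counts (out of 16): 9 feathered/black, 3 feathered/white, 3 clean/black, 1 clean/white
feathered/black: 9 out of 16 → fraction 9/16
Expected count = 9/16 × 1152 = 648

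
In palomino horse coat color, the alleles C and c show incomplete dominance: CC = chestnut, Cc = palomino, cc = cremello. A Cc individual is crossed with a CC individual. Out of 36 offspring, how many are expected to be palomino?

Punnett square for Cc × CC:
Offspring genotypes: 2 CC, 2 Cc
Phenotype counts: 2 chestnut, 2 palomino
palomino: 2 out of 4 → fraction 1/2
Expected count = 1/2 × 36 = 18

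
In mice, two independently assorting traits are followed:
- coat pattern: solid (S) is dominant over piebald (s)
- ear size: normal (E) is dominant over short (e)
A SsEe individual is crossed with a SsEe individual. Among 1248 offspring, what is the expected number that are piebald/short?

Dihybrid cross SsEe × SsEe — consider each gene separately:
coat pattern: Ss × Ss → 1 SS, 2 Ss, 1 ss → 3 S_ : 1 ss (out of 4)
ear size: Ee × Ee → 1 EE, 2 Ee, 1 ee → 3 E_ : 1 ee (out of 4)
Combine (counts out of 4 × 4 = 16): solid/normal (S_E_) = 3×3 = 9; solid/short (S_ee) = 3×1 = 3; piebald/normal (ssE_) = 1×3 = 3; piebald/short (ssee) = 1×1 = 1
Phenotype counts (out of 16): 9 solid/normal, 3 solid/short, 3 piebald/normal, 1 piebald/short
piebald/short: 1 out of 16 → fraction 1/16
Expected count = 1/16 × 1248 = 78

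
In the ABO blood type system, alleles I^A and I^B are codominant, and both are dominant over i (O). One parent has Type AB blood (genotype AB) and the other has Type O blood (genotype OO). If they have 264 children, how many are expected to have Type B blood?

Cross: AB × OO
Possible offspring genotypes: 2 AO, 2 BO
Blood type counts: 2 Type A, 2 Type B
Probability of Type B: 2/4 = 1/2
Expected count = 1/2 × 264 = 132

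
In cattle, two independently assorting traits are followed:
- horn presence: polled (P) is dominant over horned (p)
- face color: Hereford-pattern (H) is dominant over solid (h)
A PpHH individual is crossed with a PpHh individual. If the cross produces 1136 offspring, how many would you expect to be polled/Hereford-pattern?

Dihybrid cross PpHH × PpHh — consider each gene separately:
horn presence: Pp × Pp → 1 PP, 2 Pp, 1 pp → 3 P_ : 1 pp (out of 4)
face color: HH × Hh → 2 HH, 2 Hh → 4 H_ (out of 4)
Combine (counts out of 4 × 4 = 16): polled/Hereford-pattern (P_H_) = 3×4 = 12; horned/Hereford-pattern (ppH_) = 1×4 = 4
Phenotype counts (out of 16): 12 polled/Hereford-pattern, 4 horned/Hereford-pattern
polled/Hereford-pattern: 12 out of 16 → fraction 3/4
Expected count = 3/4 × 1136 = 852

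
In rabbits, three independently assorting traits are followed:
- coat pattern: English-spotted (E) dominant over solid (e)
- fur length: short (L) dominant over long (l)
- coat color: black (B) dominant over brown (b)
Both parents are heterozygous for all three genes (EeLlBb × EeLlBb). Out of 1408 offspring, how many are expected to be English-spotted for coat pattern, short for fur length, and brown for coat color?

Trihybrid cross: EeLlBb × EeLlBb
Each trait segregates independently with a 3:1 phenotypic ratio, so each gene contributes 3/4 (dominant) or 1/4 (recessive).
Target: English-spotted (coat pattern), short (fur length), brown (coat color)
Probability = product of independent per-trait probabilities
= 3/4 × 3/4 × 1/4 = 9/64
Expected count = 9/64 × 1408 = 198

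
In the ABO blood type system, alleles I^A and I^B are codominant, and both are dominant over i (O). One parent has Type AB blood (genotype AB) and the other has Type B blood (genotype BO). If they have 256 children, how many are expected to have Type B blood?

Cross: AB × BO
Possible offspring genotypes: 1 AB, 1 AO, 1 BB, 1 BO
Blood type counts: 1 Type AB, 1 Type A, 2 Type B
Probability of Type B: 2/4 = 1/2
Expected count = 1/2 × 256 = 128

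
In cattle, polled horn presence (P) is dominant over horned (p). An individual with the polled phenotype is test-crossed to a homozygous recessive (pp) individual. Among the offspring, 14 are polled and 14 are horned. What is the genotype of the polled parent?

Test cross: ? × pp
Offspring: 14 polled, 14 horned — approximately 1:1.
A 1:1 ratio in a test cross indicates the unknown parent is heterozygous (Pp).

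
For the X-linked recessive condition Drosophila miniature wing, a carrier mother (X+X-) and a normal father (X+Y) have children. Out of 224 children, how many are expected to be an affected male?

Cross: X+X- × X+Y
Offspring: 1 X+X+, 1 X+Y, 1 X+X-, 1 X-Y
Probability of an affected male: 1/4
Expected count = 1/4 × 224 = 56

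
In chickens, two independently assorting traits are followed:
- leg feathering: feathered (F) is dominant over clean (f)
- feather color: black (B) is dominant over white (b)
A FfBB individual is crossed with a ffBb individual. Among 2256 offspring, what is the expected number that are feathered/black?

Dihybrid cross FfBB × ffBb — consider each gene separately:
leg feathering: Ff × ff → 2 Ff, 2 ff → 2 F_ : 2 ff (out of 4)
feather color: BB × Bb → 2 BB, 2 Bb → 4 B_ (out of 4)
Combine (counts out of 4 × 4 = 16): feathered/black (F_B_) = 2×4 = 8; clean/black (ffB_) = 2×4 = 8
Phenotype counts (out of 16): 8 feathered/black, 8 clean/black
feathered/black: 8 out of 16 → fraction 1/2
Expected count = 1/2 × 2256 = 1128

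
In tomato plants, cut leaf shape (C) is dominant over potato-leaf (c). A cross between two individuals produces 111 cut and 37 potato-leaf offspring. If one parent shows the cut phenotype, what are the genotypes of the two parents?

Observed offspring: 111 cut, 37 potato-leaf
The observed ratio simplifies to 3:1. Potato-leaf (cc) offspring appear, so each parent must contribute one c allele. The parent stated to show cut carries C, so it is Cc. The other parent is then either Cc or cc: Cc × cc would give a 1:1 split, whereas Cc × Cc gives 3:1 — matching the data. So both parents are heterozygous (Cc × Cc).
Parent genotypes: Cc × Cc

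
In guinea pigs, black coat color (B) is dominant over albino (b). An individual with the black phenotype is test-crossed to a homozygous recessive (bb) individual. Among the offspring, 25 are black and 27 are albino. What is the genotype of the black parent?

Test cross: ? × bb
Offspring: 25 black, 27 albino — approximately 1:1.
A 1:1 ratio in a test cross indicates the unknown parent is heterozygous (Bb).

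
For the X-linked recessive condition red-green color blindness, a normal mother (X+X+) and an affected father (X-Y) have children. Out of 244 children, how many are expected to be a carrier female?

Cross: X+X+ × X-Y
Offspring: 2 X+X-, 2 X+Y
Probability of a carrier female: 2/4 = 1/2
Expected count = 1/2 × 244 = 122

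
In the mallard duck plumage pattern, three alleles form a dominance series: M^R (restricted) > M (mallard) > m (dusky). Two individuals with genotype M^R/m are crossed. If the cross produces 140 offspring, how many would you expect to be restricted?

Cross: M^R/m × M^R/m
Allele dominance: M^R > M > m
Offspring genotypes: 1 M^R/M^R, 2 M^R/m, 1 m/m
Phenotype counts: 3 restricted, 1 dusky
restricted: 3 out of 4 → fraction 3/4
Expected count = 3/4 × 140 = 105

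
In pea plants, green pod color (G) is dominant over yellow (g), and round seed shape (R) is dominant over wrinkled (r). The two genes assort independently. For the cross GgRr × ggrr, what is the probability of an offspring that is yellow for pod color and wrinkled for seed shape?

Dihybrid cross GgRr × ggrr — consider each gene separately:
pod color: Gg × gg → 2 Gg, 2 gg → 2 G_ : 2 gg (out of 4)
seed shape: Rr × rr → 2 Rr, 2 rr → 2 R_ : 2 rr (out of 4)
Looking for: yellow (gg) and wrinkled (rr)
P(yellow) = 2/4, P(wrinkled) = 2/4
P(both) = 2/4 × 2/4 = 4/16 = 1/4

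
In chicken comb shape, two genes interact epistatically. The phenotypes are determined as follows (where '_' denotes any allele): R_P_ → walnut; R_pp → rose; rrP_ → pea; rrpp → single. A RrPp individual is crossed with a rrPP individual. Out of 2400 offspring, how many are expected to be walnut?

Cross: RrPp × rrPP — consider each gene separately:
R gene: Rr × rr → 2 Rr, 2 rr → 2 R_ : 2 rr (out of 4)
P gene: Pp × PP → 2 PP, 2 Pp → 4 P_ (out of 4)
Genotype classes (out of 4 × 4 = 16): R_P_ = 2×4 = 8; rrP_ = 2×4 = 8
Apply the phenotype rules: R_P_ (8) → walnut; rrP_ (8) → pea
Phenotype counts (out of 16): 8 walnut, 8 pea
walnut: 8 out of 16 → fraction 1/2
Expected count = 1/2 × 2400 = 1200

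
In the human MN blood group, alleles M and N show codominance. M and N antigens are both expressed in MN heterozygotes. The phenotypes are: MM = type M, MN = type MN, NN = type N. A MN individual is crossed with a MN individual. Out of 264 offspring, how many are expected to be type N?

Punnett square for MN × MN:
Offspring genotypes: 1 MM, 2 MN, 1 NN
Phenotype counts: 1 type M, 2 type MN, 1 type N
type N: 1 out of 4 → fraction 1/4
Expected count = 1/4 × 264 = 66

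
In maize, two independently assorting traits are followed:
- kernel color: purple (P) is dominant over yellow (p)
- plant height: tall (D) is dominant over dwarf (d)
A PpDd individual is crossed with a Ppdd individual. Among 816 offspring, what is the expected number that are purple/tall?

Dihybrid cross PpDd × Ppdd — consider each gene separately:
kernel color: Pp × Pp → 1 PP, 2 Pp, 1 pp → 3 P_ : 1 pp (out of 4)
plant height: Dd × dd → 2 Dd, 2 dd → 2 D_ : 2 dd (out of 4)
Combine (counts out of 4 × 4 = 16): purple/tall (P_D_) = 3×2 = 6; purple/dwarf (P_dd) = 3×2 = 6; yellow/tall (ppD_) = 1×2 = 2; yellow/dwarf (ppdd) = 1×2 = 2
Phenotype counts (out of 16): 6 purple/tall, 6 purple/dwarf, 2 yellow/tall, 2 yellow/dwarf
purple/tall: 6 out of 16 → fraction 3/8
Expected count = 3/8 × 816 = 306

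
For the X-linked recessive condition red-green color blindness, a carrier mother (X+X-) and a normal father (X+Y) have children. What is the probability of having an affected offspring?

Cross: X+X- × X+Y
Offspring: 1 X+X+, 1 X+Y, 1 X+X-, 1 X-Y
Probability of an affected offspring: 1/4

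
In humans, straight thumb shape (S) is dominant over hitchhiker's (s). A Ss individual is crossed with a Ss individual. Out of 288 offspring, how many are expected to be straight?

Punnett square for Ss × Ss:
Offspring genotypes: 1 SS, 2 Ss, 1 ss
straight: 3, hitchhiker's: 1
straight: 3 out of 4 → fraction 3/4
Expected count = 3/4 × 288 = 216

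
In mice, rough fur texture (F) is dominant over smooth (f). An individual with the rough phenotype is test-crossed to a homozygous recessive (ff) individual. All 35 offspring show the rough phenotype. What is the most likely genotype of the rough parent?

Test cross: ? × ff
All offspring are rough.
If the unknown parent were heterozygous (Ff), about half of 35 offspring would be smooth; none are. The unknown parent is most likely homozygous dominant (FF).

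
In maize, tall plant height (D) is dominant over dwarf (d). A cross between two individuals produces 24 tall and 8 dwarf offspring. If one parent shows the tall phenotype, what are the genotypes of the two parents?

Observed offspring: 24 tall, 8 dwarf
The observed ratio simplifies to 3:1. Dwarf (dd) offspring appear, so each parent must contribute one d allele. The parent stated to show tall carries D, so it is Dd. The other parent is then either Dd or dd: Dd × dd would give a 1:1 split, whereas Dd × Dd gives 3:1 — matching the data. So both parents are heterozygous (Dd × Dd).
Parent genotypes: Dd × Dd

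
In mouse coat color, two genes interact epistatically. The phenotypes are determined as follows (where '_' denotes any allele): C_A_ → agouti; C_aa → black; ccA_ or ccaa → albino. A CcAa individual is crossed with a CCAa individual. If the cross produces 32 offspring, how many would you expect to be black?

Cross: CcAa × CCAa — consider each gene separately:
C gene: Cc × CC → 2 CC, 2 Cc → 4 C_ (out of 4)
A gene: Aa × Aa → 1 AA, 2 Aa, 1 aa → 3 A_ : 1 aa (out of 4)
Genotype classes (out of 4 × 4 = 16): C_A_ = 4×3 = 12; C_aa = 4×1 = 4
Apply the phenotype rules: C_A_ (12) → agouti; C_aa (4) → black
Phenotype counts (out of 16): 12 agouti, 4 black
black: 4 out of 16 → fraction 1/4
Expected count = 1/4 × 32 = 8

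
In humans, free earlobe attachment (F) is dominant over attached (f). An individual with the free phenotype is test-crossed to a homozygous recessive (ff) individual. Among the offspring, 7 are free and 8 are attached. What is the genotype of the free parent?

Test cross: ? × ff
Offspring: 7 free, 8 attached — approximately 1:1.
A 1:1 ratio in a test cross indicates the unknown parent is heterozygous (Ff).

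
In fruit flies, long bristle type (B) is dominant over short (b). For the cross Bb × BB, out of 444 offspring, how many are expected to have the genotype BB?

Punnett square for Bb × BB:
Offspring genotypes: 2 BB, 2 Bb
Total offspring: 4
Count with target: 2
Probability: 2/4 = 1/2
Expected count = 1/2 × 444 = 222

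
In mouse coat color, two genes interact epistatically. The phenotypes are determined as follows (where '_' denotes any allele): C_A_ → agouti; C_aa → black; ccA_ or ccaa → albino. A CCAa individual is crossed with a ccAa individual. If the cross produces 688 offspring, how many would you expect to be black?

Cross: CCAa × ccAa — consider each gene separately:
C gene: CC × cc → 4 Cc → 4 C_ (out of 4)
A gene: Aa × Aa → 1 AA, 2 Aa, 1 aa → 3 A_ : 1 aa (out of 4)
Genotype classes (out of 4 × 4 = 16): C_A_ = 4×3 = 12; C_aa = 4×1 = 4
Apply the phenotype rules: C_A_ (12) → agouti; C_aa (4) → black
Phenotype counts (out of 16): 12 agouti, 4 black
black: 4 out of 16 → fraction 1/4
Expected count = 1/4 × 688 = 172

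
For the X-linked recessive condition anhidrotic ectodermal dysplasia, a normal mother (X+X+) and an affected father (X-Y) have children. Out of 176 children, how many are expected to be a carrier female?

Cross: X+X+ × X-Y
Offspring: 2 X+X-, 2 X+Y
Probability of a carrier female: 2/4 = 1/2
Expected count = 1/2 × 176 = 88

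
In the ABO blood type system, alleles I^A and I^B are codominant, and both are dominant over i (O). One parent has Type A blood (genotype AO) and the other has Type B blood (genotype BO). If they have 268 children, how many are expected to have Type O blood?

Cross: AO × BO
Possible offspring genotypes: 1 AB, 1 AO, 1 BO, 1 OO
Blood type counts: 1 Type AB, 1 Type A, 1 Type B, 1 Type O
Probability of Type O: 1/4
Expected count = 1/4 × 268 = 67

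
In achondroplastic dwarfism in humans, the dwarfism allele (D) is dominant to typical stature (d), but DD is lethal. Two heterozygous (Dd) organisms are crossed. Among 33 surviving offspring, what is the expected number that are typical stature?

Cross: Dd × Dd
Punnett square offspring (before lethality): 1 DD, 2 Dd, 1 dd
The DD genotype is lethal (embryos die); surviving offspring: 2 Dd, 1 dd
typical stature: 1 out of 3 → fraction 1/3
Expected count = 1/3 × 33 = 11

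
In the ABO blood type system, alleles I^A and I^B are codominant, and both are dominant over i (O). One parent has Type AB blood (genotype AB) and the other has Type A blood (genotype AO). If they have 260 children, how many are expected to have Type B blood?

Cross: AB × AO
Possible offspring genotypes: 1 AA, 1 AO, 1 AB, 1 BO
Blood type counts: 2 Type A, 1 Type AB, 1 Type B
Probability of Type B: 1/4
Expected count = 1/4 × 260 = 65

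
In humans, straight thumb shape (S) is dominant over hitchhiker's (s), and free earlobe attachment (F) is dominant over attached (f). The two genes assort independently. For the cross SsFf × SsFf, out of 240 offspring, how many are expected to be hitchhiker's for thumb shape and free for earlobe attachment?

Dihybrid cross SsFf × SsFf — consider each gene separately:
thumb shape: Ss × Ss → 1 SS, 2 Ss, 1 ss → 3 S_ : 1 ss (out of 4)
earlobe attachment: Ff × Ff → 1 FF, 2 Ff, 1 ff → 3 F_ : 1 ff (out of 4)
Looking for: hitchhiker's (ss) and free (F_)
P(hitchhiker's) = 1/4, P(free) = 3/4
P(both) = 1/4 × 3/4 = 3/16
Expected count = 3/16 × 240 = 45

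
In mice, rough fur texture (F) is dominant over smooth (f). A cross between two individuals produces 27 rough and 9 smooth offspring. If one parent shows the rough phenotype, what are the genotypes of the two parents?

Observed offspring: 27 rough, 9 smooth
The observed ratio simplifies to 3:1. Smooth (ff) offspring appear, so each parent must contribute one f allele. The parent stated to show rough carries F, so it is Ff. The other parent is then either Ff or ff: Ff × ff would give a 1:1 split, whereas Ff × Ff gives 3:1 — matching the data. So both parents are heterozygous (Ff × Ff).
Parent genotypes: Ff × Ff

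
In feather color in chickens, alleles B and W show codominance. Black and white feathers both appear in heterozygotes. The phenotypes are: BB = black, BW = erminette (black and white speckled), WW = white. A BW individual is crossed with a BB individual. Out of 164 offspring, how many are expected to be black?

Punnett square for BW × BB:
Offspring genotypes: 2 BB, 2 BW
Phenotype counts: 2 black, 2 erminette (black and white speckled)
black: 2 out of 4 → fraction 1/2
Expected count = 1/2 × 164 = 82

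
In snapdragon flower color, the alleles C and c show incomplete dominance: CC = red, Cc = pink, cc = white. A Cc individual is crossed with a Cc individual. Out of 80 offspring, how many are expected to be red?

Punnett square for Cc × Cc:
Offspring genotypes: 1 CC, 2 Cc, 1 cc
Phenotype counts: 1 red, 2 pink, 1 white
red: 1 out of 4 → fraction 1/4
Expected count = 1/4 × 80 = 20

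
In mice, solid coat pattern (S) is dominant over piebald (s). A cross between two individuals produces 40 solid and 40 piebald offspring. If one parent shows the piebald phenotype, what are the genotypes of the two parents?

Observed offspring: 40 solid, 40 piebald
The observed ratio simplifies to 1:1. One parent shows piebald, so its genotype must be ss. A 1:1 offspring split requires the other parent to be heterozygous (Ss).
Parent genotypes: ss × Ss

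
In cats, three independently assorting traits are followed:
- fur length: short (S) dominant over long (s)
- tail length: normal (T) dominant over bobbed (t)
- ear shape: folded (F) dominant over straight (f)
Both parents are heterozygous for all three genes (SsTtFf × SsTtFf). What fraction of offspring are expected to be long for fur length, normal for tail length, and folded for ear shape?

Trihybrid cross: SsTtFf × SsTtFf
Each trait segregates independently with a 3:1 phenotypic ratio, so each gene contributes 3/4 (dominant) or 1/4 (recessive).
Target: long (fur length), normal (tail length), folded (ear shape)
Probability = product of independent per-trait probabilities
= 1/4 × 3/4 × 3/4 = 9/64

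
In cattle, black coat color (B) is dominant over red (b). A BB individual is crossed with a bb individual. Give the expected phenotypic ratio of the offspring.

Punnett square for BB × bb:
Offspring genotypes: 4 Bb
black: 4, red: 0
Ratio: all black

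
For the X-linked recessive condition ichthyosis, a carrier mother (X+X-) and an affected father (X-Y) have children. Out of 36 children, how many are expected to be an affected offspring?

Cross: X+X- × X-Y
Offspring: 1 X+X-, 1 X+Y, 1 X-X-, 1 X-Y
Probability of an affected offspring: 2/4 = 1/2
Expected count = 1/2 × 36 = 18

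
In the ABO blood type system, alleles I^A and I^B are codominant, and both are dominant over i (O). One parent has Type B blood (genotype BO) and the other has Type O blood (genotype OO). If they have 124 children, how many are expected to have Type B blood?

Cross: BO × OO
Possible offspring genotypes: 2 BO, 2 OO
Blood type counts: 2 Type B, 2 Type O
Probability of Type B: 2/4 = 1/2
Expected count = 1/2 × 124 = 62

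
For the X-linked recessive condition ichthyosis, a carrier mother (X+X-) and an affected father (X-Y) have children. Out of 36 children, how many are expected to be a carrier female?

Cross: X+X- × X-Y
Offspring: 1 X+X-, 1 X+Y, 1 X-X-, 1 X-Y
Probability of a carrier female: 1/4
Expected count = 1/4 × 36 = 9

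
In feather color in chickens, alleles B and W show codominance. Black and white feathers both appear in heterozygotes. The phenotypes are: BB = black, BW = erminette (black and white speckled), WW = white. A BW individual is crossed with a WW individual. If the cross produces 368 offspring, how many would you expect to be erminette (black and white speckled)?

Punnett square for BW × WW:
Offspring genotypes: 2 BW, 2 WW
Phenotype counts: 2 erminette (black and white speckled), 2 white
erminette (black and white speckled): 2 out of 4 → fraction 1/2
Expected count = 1/2 × 368 = 184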